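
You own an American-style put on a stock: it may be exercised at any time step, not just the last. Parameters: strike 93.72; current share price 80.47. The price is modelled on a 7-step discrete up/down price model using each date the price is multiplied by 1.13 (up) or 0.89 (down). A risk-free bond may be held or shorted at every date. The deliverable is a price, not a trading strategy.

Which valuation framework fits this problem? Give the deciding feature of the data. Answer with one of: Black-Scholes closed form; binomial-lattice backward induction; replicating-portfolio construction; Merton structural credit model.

Key observation: an American put (K = 93.72, S₀ = 80.47) on a 7-date tree has no closed form — the optimal stopping decision is embedded and must be resolved recursively from expiry.

framework: binomial-lattice backward induction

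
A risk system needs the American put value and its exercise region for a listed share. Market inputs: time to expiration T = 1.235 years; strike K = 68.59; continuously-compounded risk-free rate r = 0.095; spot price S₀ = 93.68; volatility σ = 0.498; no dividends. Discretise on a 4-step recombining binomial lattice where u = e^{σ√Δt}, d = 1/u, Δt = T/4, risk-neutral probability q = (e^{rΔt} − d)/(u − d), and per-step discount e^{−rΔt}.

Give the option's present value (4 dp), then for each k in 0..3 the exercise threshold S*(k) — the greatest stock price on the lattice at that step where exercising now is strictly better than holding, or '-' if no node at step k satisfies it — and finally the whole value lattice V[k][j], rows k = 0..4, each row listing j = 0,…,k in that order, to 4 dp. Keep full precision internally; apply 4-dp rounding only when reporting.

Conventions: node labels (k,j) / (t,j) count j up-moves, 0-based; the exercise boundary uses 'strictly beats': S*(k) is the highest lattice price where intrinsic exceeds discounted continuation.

params: Δt=0.30875 u=1.31879 d=0.75827 q=0.48436 e^(-rΔt)=0.97109
t_4 payoffs: 37.6198 14.7264 0.0000 0.0000 0.0000
t_3: node(3,0) S=40.8432 payoff=27.7468 vs cont=25.7642 → 27.7468 [stop]  node(3,1) S=71.0348 payoff=0.0000 vs cont=7.3740 → 7.3740 [wait]  node(3,2) S=123.5443 payoff=0.0000 vs cont=0.0000 → 0.0000 [wait]  node(3,3) S=214.8693 payoff=0.0000 vs cont=0.0000 → 0.0000 [wait]  ⇒ S*(3)=40.8432
t_2: node(2,0) S=53.8636 payoff=14.7264 vs cont=17.3622 → 17.3622 [wait]  node(2,1) S=93.6800 payoff=0.0000 vs cont=3.6924 → 3.6924 [wait]  node(2,2) S=162.9291 payoff=0.0000 vs cont=0.0000 → 0.0000 [wait]  ⇒ S*(2)=-
t_1: node(1,0) S=71.0348 payoff=0.0000 vs cont=10.4306 → 10.4306 [wait]  node(1,1) S=123.5443 payoff=0.0000 vs cont=1.8489 → 1.8489 [wait]  ⇒ S*(1)=-
t_0: node(0,0) S=93.6800 payoff=0.0000 vs cont=6.0926 → 6.0926 [wait]  ⇒ S*(0)=-

price = 6.0926
boundary = - - - 40.8432
tree:
6.0926
10.4306 1.8489
17.3622 3.6924 0.0000
27.7468 7.3740 0.0000 0.0000
37.6198 14.7264 0.0000 0.0000 0.0000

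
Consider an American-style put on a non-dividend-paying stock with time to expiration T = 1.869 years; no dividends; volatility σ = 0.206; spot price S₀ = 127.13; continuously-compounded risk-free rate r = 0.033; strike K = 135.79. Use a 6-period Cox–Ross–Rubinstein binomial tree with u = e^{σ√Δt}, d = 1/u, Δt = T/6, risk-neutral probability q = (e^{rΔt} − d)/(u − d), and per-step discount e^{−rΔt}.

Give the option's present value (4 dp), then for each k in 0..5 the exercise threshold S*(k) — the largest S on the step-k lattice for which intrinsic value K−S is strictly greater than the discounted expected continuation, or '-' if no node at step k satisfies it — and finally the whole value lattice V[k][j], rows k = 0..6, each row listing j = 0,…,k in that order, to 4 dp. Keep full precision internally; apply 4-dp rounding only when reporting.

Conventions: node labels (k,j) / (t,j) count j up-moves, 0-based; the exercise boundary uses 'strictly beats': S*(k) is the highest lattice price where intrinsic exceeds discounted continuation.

Δt=0.31150, u=1.12184, d=0.89139, q=0.51612, disc=e^(-rΔt)=0.98977
k=6 terminal: V=max(K-S,0) → 72.0143 55.5263 34.7755 8.6600 0.0000 0.0000 0.0000
k=5: j=0 S=71.5463 intr=64.2437 cont=62.8550 V=64.2437[EX]; j=1 S=90.0433 intr=45.7467 cont=44.3580 V=45.7467[EX]; j=2 S=113.3224 intr=22.4676 cont=21.0789 V=22.4676[EX]; j=3 S=142.6199 intr=0.0000 cont=4.1475 V=4.1475[hold]; j=4 S=179.4918 intr=0.0000 cont=0.0000 V=0.0000[hold]; j=5 S=225.8962 intr=0.0000 cont=0.0000 V=0.0000[hold]  S*(5)=113.3224
k=4: j=0 S=80.2637 intr=55.5263 cont=54.1376 V=55.5263[EX]; j=1 S=101.0145 intr=34.7755 cont=33.3868 V=34.7755[EX]; j=2 S=127.1300 intr=8.6600 cont=12.8791 V=12.8791[hold]; j=3 S=159.9972 intr=0.0000 cont=1.9864 V=1.9864[hold]; j=4 S=201.3617 intr=0.0000 cont=0.0000 V=0.0000[hold]  S*(4)=101.0145
k=3: j=0 S=90.0433 intr=45.7467 cont=44.3580 V=45.7467[EX]; j=1 S=113.3224 intr=22.4676 cont=23.2342 V=23.2342[hold]; j=2 S=142.6199 intr=0.0000 cont=7.1829 V=7.1829[hold]; j=3 S=179.4918 intr=0.0000 cont=0.9513 V=0.9513[hold]  S*(3)=90.0433
k=2: j=0 S=101.0145 intr=34.7755 cont=33.7784 V=34.7755[EX]; j=1 S=127.1300 intr=8.6600 cont=14.7968 V=14.7968[hold]; j=2 S=159.9972 intr=0.0000 cont=3.9261 V=3.9261[hold]  S*(2)=101.0145
k=1: j=0 S=113.3224 intr=22.4676 cont=24.2138 V=24.2138[hold]; j=1 S=142.6199 intr=0.0000 cont=9.0922 V=9.0922[hold]  S*(1)=-
k=0: j=0 S=127.1300 intr=8.6600 cont=16.2414 V=16.2414[hold]  S*(0)=-

price = 16.2414
boundary = - - 101.0145 90.0433 101.0145 113.3224
tree:
16.2414
24.2138 9.0922
34.7755 14.7968 3.9261
45.7467 23.2342 7.1829 0.9513
55.5263 34.7755 12.8791 1.9864 0.0000
64.2437 45.7467 22.4676 4.1475 0.0000 0.0000
72.0143 55.5263 34.7755 8.6600 0.0000 0.0000 0.0000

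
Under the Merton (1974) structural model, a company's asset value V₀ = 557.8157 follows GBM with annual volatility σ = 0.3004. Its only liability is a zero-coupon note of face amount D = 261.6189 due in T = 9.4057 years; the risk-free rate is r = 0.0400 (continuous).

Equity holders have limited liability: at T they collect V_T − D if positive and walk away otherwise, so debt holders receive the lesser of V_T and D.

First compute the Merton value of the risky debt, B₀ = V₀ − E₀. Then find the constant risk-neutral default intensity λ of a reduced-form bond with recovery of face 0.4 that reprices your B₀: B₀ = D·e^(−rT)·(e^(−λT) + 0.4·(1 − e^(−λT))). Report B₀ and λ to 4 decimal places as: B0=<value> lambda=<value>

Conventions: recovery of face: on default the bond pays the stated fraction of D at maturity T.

B0=165.2810 lambda=0.0151

Equity is a call on the firm's assets struck at D = 261.6189:
d₁ = [ln(V₀/D) + (r + σ²/2)T] / (σ√T)
   = [ln(557.8157/261.6189) + (0.0400 + 0.5·0.3004²)·9.4057] / (0.3004·√9.4057)
   = [0.757140 + 0.800614] / 0.921288 = 1.690843
d₂ = d₁ − σ√T = 1.690843 − 0.921288 = 0.769555
N(d₁) = 0.954567,  N(d₂) = 0.779218,  e^(−rT) = 0.686446
E₀ = V₀·N(d₁) − D·e^(−rT)·N(d₂)
   = 557.8157·0.954567 − 261.6189·0.686446·0.779218 = 392.534662
B₀ = V₀ − E₀ = 557.8157 − 392.534662 = 165.281038
e^(−λT) = (B₀·e^(rT)/D − 0.4)/(1 − 0.4) = (165.2810·1.456779/261.6189 − 0.4)/0.6 = 0.86723073
λ = −ln(0.86723073)/9.4057 = 0.015145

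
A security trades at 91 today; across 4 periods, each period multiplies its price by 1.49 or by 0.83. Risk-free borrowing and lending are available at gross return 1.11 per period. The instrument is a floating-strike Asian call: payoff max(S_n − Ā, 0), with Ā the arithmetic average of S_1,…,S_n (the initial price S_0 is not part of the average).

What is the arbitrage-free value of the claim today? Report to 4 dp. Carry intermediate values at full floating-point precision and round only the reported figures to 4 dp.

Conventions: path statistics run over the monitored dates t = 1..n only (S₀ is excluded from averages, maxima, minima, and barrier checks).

price = 16.7210

Risk-neutral up-probability p* = (R−d)/(u−d) = (1.11−0.83)/(1.49−0.83) = 0.4242; the claim prices as the p*-weighted sum of path payoffs discounted by R^4.
Enumerate all 2^4 = 16 price paths (U = up ×1.49, D = down ×0.83); each path with k up-moves has probability p*^k·(1−p*)^(4−k).
DDDD: Ā=58.3599, payoff=0.0000, prob=0.109890
UDDD: Ā=104.7666, payoff=0.0000, prob=0.080972
DUDD: Ā=89.7516, payoff=0.0000, prob=0.080972
UUDD: Ā=161.1203, payoff=0.0000, prob=0.059663
DDUD: Ā=77.2891, payoff=0.2395, prob=0.080972
UDUD: Ā=138.7479, payoff=0.4299, prob=0.059663
DUUD: Ā=123.7329, payoff=15.4449, prob=0.059663
UUUD: Ā=222.1230, payoff=27.7264, prob=0.043962
DDDU: Ā=66.9453, payoff=10.5833, prob=0.080972
UDDU: Ā=120.1789, payoff=18.9990, prob=0.059663
DUDU: Ā=105.1639, payoff=34.0140, prob=0.059663
UUDU: Ā=188.7882, payoff=61.0612, prob=0.043962
DDUU: Ā=92.7014, payoff=46.4764, prob=0.059663
UDUU: Ā=166.4158, payoff=83.4336, prob=0.043962
DUUU: Ā=151.4008, payoff=98.4486, prob=0.043962
UUUU: Ā=271.7918, payoff=176.7330, prob=0.032393
Price = Σ prob·payoff / R^4 = 25.383644 / 1.518070 = 16.7210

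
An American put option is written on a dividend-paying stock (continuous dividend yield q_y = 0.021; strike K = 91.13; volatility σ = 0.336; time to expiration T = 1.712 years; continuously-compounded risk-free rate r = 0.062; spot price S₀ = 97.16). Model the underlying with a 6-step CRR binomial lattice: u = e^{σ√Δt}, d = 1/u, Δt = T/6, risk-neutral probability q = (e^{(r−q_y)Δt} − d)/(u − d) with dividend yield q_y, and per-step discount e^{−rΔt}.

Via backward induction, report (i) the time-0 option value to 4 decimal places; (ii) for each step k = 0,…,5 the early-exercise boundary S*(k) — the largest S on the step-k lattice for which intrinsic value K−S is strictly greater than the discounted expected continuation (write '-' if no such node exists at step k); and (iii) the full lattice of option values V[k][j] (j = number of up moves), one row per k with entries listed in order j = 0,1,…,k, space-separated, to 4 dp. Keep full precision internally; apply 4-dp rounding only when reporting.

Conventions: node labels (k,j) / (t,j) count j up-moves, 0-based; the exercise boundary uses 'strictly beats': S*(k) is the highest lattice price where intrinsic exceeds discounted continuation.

Δt=0.28533, u=1.19659, d=0.83570, q=0.48786, disc=e^(-rΔt)=0.98246
k=6 terminal: V=max(K-S,0) → 58.0317 43.7386 23.2732 0.0000 0.0000 0.0000 0.0000
k=5: j=0 S=39.6052 intr=51.5248 cont=50.1634 V=51.5248[EX]; j=1 S=56.7083 intr=34.4217 cont=33.1626 V=34.4217[EX]; j=2 S=81.1971 intr=9.9329 cont=11.7102 V=11.7102[hold]; j=3 S=116.2611 intr=0.0000 cont=0.0000 V=0.0000[hold]; j=4 S=166.4672 intr=0.0000 cont=0.0000 V=0.0000[hold]; j=5 S=238.3542 intr=0.0000 cont=0.0000 V=0.0000[hold]  S*(5)=56.7083
k=4: j=0 S=47.3914 intr=43.7386 cont=42.4238 V=43.7386[EX]; j=1 S=67.8568 intr=23.2732 cont=22.9325 V=23.2732[EX]; j=2 S=97.1600 intr=0.0000 cont=5.8921 V=5.8921[hold]; j=3 S=139.1175 intr=0.0000 cont=0.0000 V=0.0000[hold]; j=4 S=199.1938 intr=0.0000 cont=0.0000 V=0.0000[hold]  S*(4)=67.8568
k=3: j=0 S=56.7083 intr=34.4217 cont=33.1626 V=34.4217[EX]; j=1 S=81.1971 intr=9.9329 cont=14.5343 V=14.5343[hold]; j=2 S=116.2611 intr=0.0000 cont=2.9647 V=2.9647[hold]; j=3 S=166.4672 intr=0.0000 cont=0.0000 V=0.0000[hold]  S*(3)=56.7083
k=2: j=0 S=67.8568 intr=23.2732 cont=24.2861 V=24.2861[hold]; j=1 S=97.1600 intr=0.0000 cont=8.7341 V=8.7341[hold]; j=2 S=139.1175 intr=0.0000 cont=1.4917 V=1.4917[hold]  S*(2)=-
k=1: j=0 S=81.1971 intr=9.9329 cont=16.4061 V=16.4061[hold]; j=1 S=116.2611 intr=0.0000 cont=5.1097 V=5.1097[hold]  S*(1)=-
k=0: j=0 S=97.1600 intr=0.0000 cont=10.7040 V=10.7040[hold]  S*(0)=-

price = 10.7040
boundary = - - - 56.7083 67.8568 56.7083
tree:
10.7040
16.4061 5.1097
24.2861 8.7341 1.4917
34.4217 14.5343 2.9647 0.0000
43.7386 23.2732 5.8921 0.0000 0.0000
51.5248 34.4217 11.7102 0.0000 0.0000 0.0000
58.0317 43.7386 23.2732 0.0000 0.0000 0.0000 0.0000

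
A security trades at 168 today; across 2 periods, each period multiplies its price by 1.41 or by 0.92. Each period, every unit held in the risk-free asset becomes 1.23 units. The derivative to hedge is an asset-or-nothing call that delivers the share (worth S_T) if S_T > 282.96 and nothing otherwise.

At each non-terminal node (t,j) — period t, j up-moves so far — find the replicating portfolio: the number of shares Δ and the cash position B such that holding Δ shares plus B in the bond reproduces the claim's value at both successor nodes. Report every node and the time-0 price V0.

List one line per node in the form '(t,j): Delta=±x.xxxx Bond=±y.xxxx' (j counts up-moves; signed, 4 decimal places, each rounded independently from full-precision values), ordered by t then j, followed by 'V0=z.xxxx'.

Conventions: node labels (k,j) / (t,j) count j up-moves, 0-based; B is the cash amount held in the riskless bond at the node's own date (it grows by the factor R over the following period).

No-arbitrage ⇒ martingale measure with p* = (R−d)/(u−d) = 0.6327.
Terminal payoffs: V(2,0)=0.0000, V(2,1)=0.0000, V(2,2)=334.0008
(1,0): S=154.5600. Δ = (V_up−V_dn)/(S_up−S_dn) = (0.0000−0.0000)/(217.9296−142.1952) = 0.0000. V = [p*·0.0000 + (1−p*)·0.0000]/1.23 = 0.0000. B = V − Δ·S = 0.0000.
(1,1): S=236.8800. Δ = (V_up−V_dn)/(S_up−S_dn) = (334.0008−0.0000)/(334.0008−217.9296) = 2.8776. V = [p*·334.0008 + (1−p*)·0.0000]/1.23 = 171.7940. B = V − Δ·S = -509.8403.
(0,0): S=168.0000. Δ = (V_up−V_dn)/(S_up−S_dn) = (171.7940−0.0000)/(236.8800−154.5600) = 2.0869. V = [p*·171.7940 + (1−p*)·0.0000]/1.23 = 88.3626. B = V − Δ·S = -262.2374.
Check: Δ(0,0)·S0 + B(0,0) = 88.3626 = V0.

(0,0): Delta=2.0869 Bond=-262.2374
(1,0): Delta=0.0000 Bond=0.0000
(1,1): Delta=2.8776 Bond=-509.8403
V0=88.3626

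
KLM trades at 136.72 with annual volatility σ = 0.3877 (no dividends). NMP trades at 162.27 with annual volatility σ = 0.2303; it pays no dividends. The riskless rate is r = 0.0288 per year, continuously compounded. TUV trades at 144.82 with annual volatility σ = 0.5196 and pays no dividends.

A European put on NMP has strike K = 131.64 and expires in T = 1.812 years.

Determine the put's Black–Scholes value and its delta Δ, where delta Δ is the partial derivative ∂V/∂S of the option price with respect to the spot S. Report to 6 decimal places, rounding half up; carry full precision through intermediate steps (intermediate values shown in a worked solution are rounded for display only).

price = 4.879365
Δ = -0.159108

σ√T = 0.2303·√1.812 = 0.310008
d₁ = (ln(S/K) + (r+σ²/2)T) / (σ√T) = (ln(162.27/131.64) + (0.0288+0.2303²/2)·1.812) / 0.310008 = (0.209191 + 0.100238) / 0.310008 = 0.998131
d₂ = d₁ − σ√T = 0.998131 − 0.310008 = 0.688123
e^{−rT} = 0.949153
N(−d₁) = 0.159108,  N(−d₂) = 0.245688
Put price V = K·e^{−rT}·N(−d₂) − S·N(−d₁) = 30.697794 − 25.818428 = 4.879365
Δ = −N(−d₁) = -0.159108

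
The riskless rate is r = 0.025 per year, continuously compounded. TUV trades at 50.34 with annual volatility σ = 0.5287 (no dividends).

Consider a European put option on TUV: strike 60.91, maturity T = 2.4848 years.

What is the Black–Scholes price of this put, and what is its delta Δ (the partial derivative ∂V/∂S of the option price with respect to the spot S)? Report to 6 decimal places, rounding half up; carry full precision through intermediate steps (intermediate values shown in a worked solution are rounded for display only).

price = 21.024769
Δ = -0.396452

σ√T = 0.5287·√2.4848 = 0.833403
d₁ = (ln(S/K) + (r+σ²/2)T) / (σ√T) = (ln(50.34/60.91) + (0.025+0.5287²/2)·2.4848) / 0.833403 = (-0.190597 + 0.409400) / 0.833403 = 0.262541
d₂ = d₁ − σ√T = 0.262541 − 0.833403 = -0.570861
e^{−rT} = 0.939770
N(−d₁) = 0.396452,  N(−d₂) = 0.715953
Put price V = K·e^{−rT}·N(−d₂) − S·N(−d₁) = 40.982162 − 19.957394 = 21.024769
Δ = −N(−d₁) = -0.396452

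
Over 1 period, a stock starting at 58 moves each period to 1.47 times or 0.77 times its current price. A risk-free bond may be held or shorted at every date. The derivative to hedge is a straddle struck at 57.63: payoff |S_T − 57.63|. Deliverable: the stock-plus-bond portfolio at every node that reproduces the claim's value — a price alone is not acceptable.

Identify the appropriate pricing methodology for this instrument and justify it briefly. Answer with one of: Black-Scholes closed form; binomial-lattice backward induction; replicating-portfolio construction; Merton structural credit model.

framework: replicating-portfolio construction

Key observation: a price alone would not answer the question — the per-node share/bond construction on the spot-58, 1.47/0.77 tree is required, and only the replicating-portfolio method yields it.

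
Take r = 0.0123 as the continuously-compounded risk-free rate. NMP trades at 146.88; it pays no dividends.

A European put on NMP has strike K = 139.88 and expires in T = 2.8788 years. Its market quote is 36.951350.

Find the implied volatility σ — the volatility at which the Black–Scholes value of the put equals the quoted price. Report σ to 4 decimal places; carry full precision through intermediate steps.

At σ = 0.4583 the Black–Scholes value reproduces the quote:
σ√T = 0.4583·√2.8788 = 0.777599
d₁ = (ln(S/K) + (r+σ²/2)T) / (σ√T) = (ln(146.88/139.88) + (0.0123+0.4583²/2)·2.8788) / 0.777599 = (0.048831 + 0.337739) / 0.777599 = 0.497133
d₂ = d₁ − σ√T = 0.497133 − 0.777599 = -0.280466
e^{−rT} = 0.965210
N(−d₁) = 0.309548,  N(−d₂) = 0.610440
V = K·e^{−rT}·N(−d₂) − S·N(−d₁) = 82.417694 − 45.466344 = 36.951350 (the observed quote) — the price is monotone increasing in volatility, hence this σ is the only solution

sigma = 0.4583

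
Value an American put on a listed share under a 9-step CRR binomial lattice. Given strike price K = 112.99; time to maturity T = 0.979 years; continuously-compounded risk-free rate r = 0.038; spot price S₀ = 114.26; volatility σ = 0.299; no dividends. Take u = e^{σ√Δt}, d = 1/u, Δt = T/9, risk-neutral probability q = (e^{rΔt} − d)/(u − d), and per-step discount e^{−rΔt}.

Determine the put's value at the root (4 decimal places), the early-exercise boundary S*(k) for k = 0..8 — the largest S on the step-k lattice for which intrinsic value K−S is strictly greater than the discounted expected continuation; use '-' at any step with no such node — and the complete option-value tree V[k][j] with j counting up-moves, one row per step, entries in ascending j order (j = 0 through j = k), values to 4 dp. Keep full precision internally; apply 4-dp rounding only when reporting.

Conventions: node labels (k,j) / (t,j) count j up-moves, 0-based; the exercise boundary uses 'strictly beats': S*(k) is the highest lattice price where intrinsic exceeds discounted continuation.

price = 11.3233
boundary = - - - - 77.0164 84.9984 77.0164 84.9984 93.8077
tree:
11.3233
15.8292 6.8453
21.5032 10.2036 3.4946
28.2963 14.7891 5.6354 1.3513
35.9736 20.7417 8.8720 2.3981 0.3003
43.2061 27.9916 13.5578 4.1909 0.5988 0.0000
49.7594 35.9736 19.9554 7.1789 1.1938 0.0000 0.0000
55.6972 43.2061 27.9916 11.9670 2.3800 0.0000 0.0000 0.0000
61.0775 49.7594 35.9736 19.1823 4.7450 0.0000 0.0000 0.0000 0.0000
65.9525 55.6972 43.2061 27.9916 9.4599 0.0000 0.0000 0.0000 0.0000 0.0000

Δt=0.10878  u=1.10364  d=0.90609  q=0.49633  discount=0.99587
step 9 (expiry): payoffs max(K−S,0) = 65.9525 55.6972 43.2061 27.9916 9.4599 0.0000 0.0000 0.0000 0.0000 0.0000
step 8: (k=8,j=0): S=51.9125, K−S=61.0775, hold=60.6114 ⇒ V=61.0775 exercise | (k=8,j=1): S=63.2306, K−S=49.7594, hold=49.2933 ⇒ V=49.7594 exercise | (k=8,j=2): S=77.0164, K−S=35.9736, hold=35.5075 ⇒ V=35.9736 exercise | (k=8,j=3): S=93.8077, K−S=19.1823, hold=18.7162 ⇒ V=19.1823 exercise | (k=8,j=4): S=114.2600, K−S=0.0000, hold=4.7450 ⇒ V=4.7450 continue | (k=8,j=5): S=139.1713, K−S=0.0000, hold=0.0000 ⇒ V=0.0000 continue | (k=8,j=6): S=169.5139, K−S=0.0000, hold=0.0000 ⇒ V=0.0000 continue | (k=8,j=7): S=206.4719, K−S=0.0000, hold=0.0000 ⇒ V=0.0000 continue | (k=8,j=8): S=251.4875, K−S=0.0000, hold=0.0000 ⇒ V=0.0000 continue  boundary S*=93.8077
step 7: (k=7,j=0): S=57.2928, K−S=55.6972, hold=55.2312 ⇒ V=55.6972 exercise | (k=7,j=1): S=69.7839, K−S=43.2061, hold=42.7400 ⇒ V=43.2061 exercise | (k=7,j=2): S=84.9984, K−S=27.9916, hold=27.5255 ⇒ V=27.9916 exercise | (k=7,j=3): S=103.5301, K−S=9.4599, hold=11.9670 ⇒ V=11.9670 continue | (k=7,j=4): S=126.1020, K−S=0.0000, hold=2.3800 ⇒ V=2.3800 continue | (k=7,j=5): S=153.5952, K−S=0.0000, hold=0.0000 ⇒ V=0.0000 continue | (k=7,j=6): S=187.0825, K−S=0.0000, hold=0.0000 ⇒ V=0.0000 continue | (k=7,j=7): S=227.8708, K−S=0.0000, hold=0.0000 ⇒ V=0.0000 continue  boundary S*=84.9984
step 6: (k=6,j=0): S=63.2306, K−S=49.7594, hold=49.2933 ⇒ V=49.7594 exercise | (k=6,j=1): S=77.0164, K−S=35.9736, hold=35.5075 ⇒ V=35.9736 exercise | (k=6,j=2): S=93.8077, K−S=19.1823, hold=19.9554 ⇒ V=19.9554 continue | (k=6,j=3): S=114.2600, K−S=0.0000, hold=7.1789 ⇒ V=7.1789 continue | (k=6,j=4): S=139.1713, K−S=0.0000, hold=1.1938 ⇒ V=1.1938 continue | (k=6,j=5): S=169.5139, K−S=0.0000, hold=0.0000 ⇒ V=0.0000 continue | (k=6,j=6): S=206.4719, K−S=0.0000, hold=0.0000 ⇒ V=0.0000 continue  boundary S*=77.0164
step 5: (k=5,j=0): S=69.7839, K−S=43.2061, hold=42.7400 ⇒ V=43.2061 exercise | (k=5,j=1): S=84.9984, K−S=27.9916, hold=27.9076 ⇒ V=27.9916 exercise | (k=5,j=2): S=103.5301, K−S=9.4599, hold=13.5578 ⇒ V=13.5578 continue | (k=5,j=3): S=126.1020, K−S=0.0000, hold=4.1909 ⇒ V=4.1909 continue | (k=5,j=4): S=153.5952, K−S=0.0000, hold=0.5988 ⇒ V=0.5988 continue | (k=5,j=5): S=187.0825, K−S=0.0000, hold=0.0000 ⇒ V=0.0000 continue  boundary S*=84.9984
step 4: (k=4,j=0): S=77.0164, K−S=35.9736, hold=35.5075 ⇒ V=35.9736 exercise | (k=4,j=1): S=93.8077, K−S=19.1823, hold=20.7417 ⇒ V=20.7417 continue | (k=4,j=2): S=114.2600, K−S=0.0000, hold=8.8720 ⇒ V=8.8720 continue | (k=4,j=3): S=139.1713, K−S=0.0000, hold=2.3981 ⇒ V=2.3981 continue | (k=4,j=4): S=169.5139, K−S=0.0000, hold=0.3003 ⇒ V=0.3003 continue  boundary S*=77.0164
step 3: (k=3,j=0): S=84.9984, K−S=27.9916, hold=28.2963 ⇒ V=28.2963 continue | (k=3,j=1): S=103.5301, K−S=9.4599, hold=14.7891 ⇒ V=14.7891 continue | (k=3,j=2): S=126.1020, K−S=0.0000, hold=5.6354 ⇒ V=5.6354 continue | (k=3,j=3): S=153.5952, K−S=0.0000, hold=1.3513 ⇒ V=1.3513 continue  boundary S*=-
step 2: (k=2,j=0): S=93.8077, K−S=19.1823, hold=21.5032 ⇒ V=21.5032 continue | (k=2,j=1): S=114.2600, K−S=0.0000, hold=10.2036 ⇒ V=10.2036 continue | (k=2,j=2): S=139.1713, K−S=0.0000, hold=3.4946 ⇒ V=3.4946 continue  boundary S*=-
step 1: (k=1,j=0): S=103.5301, K−S=9.4599, hold=15.8292 ⇒ V=15.8292 continue | (k=1,j=1): S=126.1020, K−S=0.0000, hold=6.8453 ⇒ V=6.8453 continue  boundary S*=-
step 0: (k=0,j=0): S=114.2600, K−S=0.0000, hold=11.3233 ⇒ V=11.3233 continue  boundary S*=-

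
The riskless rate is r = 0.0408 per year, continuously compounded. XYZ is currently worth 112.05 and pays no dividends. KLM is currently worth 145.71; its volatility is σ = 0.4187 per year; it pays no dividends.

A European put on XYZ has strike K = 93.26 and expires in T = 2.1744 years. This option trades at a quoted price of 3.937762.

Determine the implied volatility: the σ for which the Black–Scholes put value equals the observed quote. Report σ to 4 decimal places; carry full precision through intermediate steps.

At σ = 0.2301 the Black–Scholes value reproduces the quote:
σ√T = 0.2301·√2.1744 = 0.339302
d₁ = (ln(S/K) + (r+σ²/2)T) / (σ√T) = (ln(112.05/93.26) + (0.0408+0.2301²/2)·2.1744) / 0.339302 = (0.183554 + 0.146278) / 0.339302 = 0.972091
d₂ = d₁ − σ√T = 0.972091 − 0.339302 = 0.632789
e^{−rT} = 0.915106
N(−d₁) = 0.165503,  N(−d₂) = 0.263436
V = K·e^{−rT}·N(−d₂) − S·N(−d₁) = 22.482335 − 18.544573 = 3.937762 (equal to the quote); since ∂V/∂σ > 0 for all σ, the implied volatility is unique

sigma = 0.2301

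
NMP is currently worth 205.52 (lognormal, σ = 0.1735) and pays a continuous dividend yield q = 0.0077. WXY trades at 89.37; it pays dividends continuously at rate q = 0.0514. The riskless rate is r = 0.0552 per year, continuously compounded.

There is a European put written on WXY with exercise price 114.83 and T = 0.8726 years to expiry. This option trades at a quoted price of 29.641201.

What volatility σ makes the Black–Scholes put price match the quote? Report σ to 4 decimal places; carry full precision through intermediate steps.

At σ = 0.4074 the Black–Scholes value reproduces the quote:
σ√T = 0.4074·√0.8726 = 0.380565
d₁ = (ln(S/K) + (r−q+σ²/2)T) / (σ√T) = (ln(89.37/114.83) + (0.0552−0.0514+0.4074²/2)·0.8726) / 0.380565 = (-0.250668 + 0.075731) / 0.380565 = -0.459677
d₂ = d₁ − σ√T = -0.459677 − 0.380565 = -0.840242
e^{−rT} = 0.952974
e^{−qT} = 0.956139
N(−d₁) = 0.677126,  N(−d₂) = 0.799614
V = K·e^{−rT}·N(−d₂) − S·e^{−qT}·N(−d₁) = 87.501744 − 57.860542 = 29.641201 (the observed quote) — the price is monotone increasing in volatility, hence this σ is the only solution

sigma = 0.4074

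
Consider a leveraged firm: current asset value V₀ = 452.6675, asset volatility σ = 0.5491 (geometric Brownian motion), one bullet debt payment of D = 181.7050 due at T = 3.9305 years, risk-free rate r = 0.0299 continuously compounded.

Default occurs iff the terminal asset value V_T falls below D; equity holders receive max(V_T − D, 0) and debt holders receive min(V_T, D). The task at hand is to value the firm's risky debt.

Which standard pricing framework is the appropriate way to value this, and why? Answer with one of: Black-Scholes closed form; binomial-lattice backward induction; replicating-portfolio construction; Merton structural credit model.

framework: Merton structural credit model

Key observation: a levered firm with one bullet debt due at 3.9305 years is the canonical structural-credit setup: equity is a call on the firm's assets struck at the face value.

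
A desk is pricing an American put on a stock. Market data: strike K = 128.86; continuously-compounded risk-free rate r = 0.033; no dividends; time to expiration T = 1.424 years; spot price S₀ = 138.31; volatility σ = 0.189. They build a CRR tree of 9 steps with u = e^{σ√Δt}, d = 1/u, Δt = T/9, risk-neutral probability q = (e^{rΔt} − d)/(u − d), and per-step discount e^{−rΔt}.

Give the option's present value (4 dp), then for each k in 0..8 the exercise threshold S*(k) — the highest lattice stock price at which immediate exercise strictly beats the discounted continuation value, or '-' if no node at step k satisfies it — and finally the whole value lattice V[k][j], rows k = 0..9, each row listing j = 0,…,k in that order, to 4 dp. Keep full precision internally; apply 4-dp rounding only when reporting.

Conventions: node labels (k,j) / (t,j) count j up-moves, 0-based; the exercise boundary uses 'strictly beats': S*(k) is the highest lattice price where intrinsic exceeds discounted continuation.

Δt=0.15822, u=1.07808, d=0.92758, q=0.51600, disc=e^(-rΔt)=0.99479
k=9 terminal: V=max(K-S,0) → 58.5518 47.1443 33.8860 18.4765 0.5667 0.0000 0.0000 0.0000 0.0000 0.0000
k=8: j=0 S=75.7976 intr=53.0624 cont=52.3913 V=53.0624[EX]; j=1 S=88.0958 intr=40.7642 cont=40.0932 V=40.7642[EX]; j=2 S=102.3893 intr=26.4707 cont=25.7996 V=26.4707[EX]; j=3 S=119.0020 intr=9.8580 cont=9.1870 V=9.8580[EX]; j=4 S=138.3100 intr=0.0000 cont=0.2729 V=0.2729[hold]; j=5 S=160.7508 intr=0.0000 cont=0.0000 V=0.0000[hold]; j=6 S=186.8326 intr=0.0000 cont=0.0000 V=0.0000[hold]; j=7 S=217.1461 intr=0.0000 cont=0.0000 V=0.0000[hold]; j=8 S=252.3780 intr=0.0000 cont=0.0000 V=0.0000[hold]  S*(8)=119.0020
k=7: j=0 S=81.7157 intr=47.1443 cont=46.4733 V=47.1443[EX]; j=1 S=94.9740 intr=33.8860 cont=33.2149 V=33.8860[EX]; j=2 S=110.3835 intr=18.4765 cont=17.8054 V=18.4765[EX]; j=3 S=128.2933 intr=0.5667 cont=4.8865 V=4.8865[hold]; j=4 S=149.1088 intr=0.0000 cont=0.1314 V=0.1314[hold]; j=5 S=173.3017 intr=0.0000 cont=0.0000 V=0.0000[hold]; j=6 S=201.4199 intr=0.0000 cont=0.0000 V=0.0000[hold]; j=7 S=234.1002 intr=0.0000 cont=0.0000 V=0.0000[hold]  S*(7)=110.3835
k=6: j=0 S=88.0958 intr=40.7642 cont=40.0932 V=40.7642[EX]; j=1 S=102.3893 intr=26.4707 cont=25.7996 V=26.4707[EX]; j=2 S=119.0020 intr=9.8580 cont=11.4044 V=11.4044[hold]; j=3 S=138.3100 intr=0.0000 cont=2.4202 V=2.4202[hold]; j=4 S=160.7508 intr=0.0000 cont=0.0633 V=0.0633[hold]; j=5 S=186.8326 intr=0.0000 cont=0.0000 V=0.0000[hold]; j=6 S=217.1461 intr=0.0000 cont=0.0000 V=0.0000[hold]  S*(6)=102.3893
k=5: j=0 S=94.9740 intr=33.8860 cont=33.2149 V=33.8860[EX]; j=1 S=110.3835 intr=18.4765 cont=18.5991 V=18.5991[hold]; j=2 S=128.2933 intr=0.5667 cont=6.7333 V=6.7333[hold]; j=3 S=149.1088 intr=0.0000 cont=1.1978 V=1.1978[hold]; j=4 S=173.3017 intr=0.0000 cont=0.0305 V=0.0305[hold]; j=5 S=201.4199 intr=0.0000 cont=0.0000 V=0.0000[hold]  S*(5)=94.9740
k=4: j=0 S=102.3893 intr=26.4707 cont=25.8626 V=26.4707[EX]; j=1 S=119.0020 intr=9.8580 cont=12.4114 V=12.4114[hold]; j=2 S=138.3100 intr=0.0000 cont=3.8568 V=3.8568[hold]; j=3 S=160.7508 intr=0.0000 cont=0.5923 V=0.5923[hold]; j=4 S=186.8326 intr=0.0000 cont=0.0147 V=0.0147[hold]  S*(4)=102.3893
k=3: j=0 S=110.3835 intr=18.4765 cont=19.1161 V=19.1161[hold]; j=1 S=128.2933 intr=0.5667 cont=7.9556 V=7.9556[hold]; j=2 S=149.1088 intr=0.0000 cont=2.1610 V=2.1610[hold]; j=3 S=173.3017 intr=0.0000 cont=0.2927 V=0.2927[hold]  S*(3)=-
k=2: j=0 S=119.0020 intr=9.8580 cont=13.2877 V=13.2877[hold]; j=1 S=138.3100 intr=0.0000 cont=4.9397 V=4.9397[hold]; j=2 S=160.7508 intr=0.0000 cont=1.1908 V=1.1908[hold]  S*(2)=-
k=1: j=0 S=128.2933 intr=0.5667 cont=8.9334 V=8.9334[hold]; j=1 S=149.1088 intr=0.0000 cont=2.9896 V=2.9896[hold]  S*(1)=-
k=0: j=0 S=138.3100 intr=0.0000 cont=5.8359 V=5.8359[hold]  S*(0)=-

price = 5.8359
boundary = - - - - 102.3893 94.9740 102.3893 110.3835 119.0020
tree:
5.8359
8.9334 2.9896
13.2877 4.9397 1.1908
19.1161 7.9556 2.1610 0.2927
26.4707 12.4114 3.8568 0.5923 0.0147
33.8860 18.5991 6.7333 1.1978 0.0305 0.0000
40.7642 26.4707 11.4044 2.4202 0.0633 0.0000 0.0000
47.1443 33.8860 18.4765 4.8865 0.1314 0.0000 0.0000 0.0000
53.0624 40.7642 26.4707 9.8580 0.2729 0.0000 0.0000 0.0000 0.0000
58.5518 47.1443 33.8860 18.4765 0.5667 0.0000 0.0000 0.0000 0.0000 0.0000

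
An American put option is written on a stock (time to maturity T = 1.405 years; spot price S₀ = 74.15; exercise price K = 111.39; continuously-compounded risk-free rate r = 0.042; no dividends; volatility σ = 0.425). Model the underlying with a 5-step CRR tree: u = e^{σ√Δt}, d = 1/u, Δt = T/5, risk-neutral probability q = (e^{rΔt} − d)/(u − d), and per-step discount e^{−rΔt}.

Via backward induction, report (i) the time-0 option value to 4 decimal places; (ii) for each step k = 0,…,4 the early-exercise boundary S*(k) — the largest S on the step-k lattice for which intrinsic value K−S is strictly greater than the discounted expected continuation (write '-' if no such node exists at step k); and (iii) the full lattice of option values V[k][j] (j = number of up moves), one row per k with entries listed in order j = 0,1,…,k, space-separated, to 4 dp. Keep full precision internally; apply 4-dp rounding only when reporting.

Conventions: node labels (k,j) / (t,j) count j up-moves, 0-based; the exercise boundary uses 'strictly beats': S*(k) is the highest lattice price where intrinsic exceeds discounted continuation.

price = 39.9237
boundary = - 59.1928 47.2527 59.1928 74.1500
tree:
39.9237
52.1972 27.0940
64.1373 38.4892 14.9306
73.6689 52.1972 24.0058 5.0756
81.2778 64.1373 37.2400 9.6910 0.0000
87.3519 73.6689 52.1972 18.5033 0.0000 0.0000

params: Δt=0.28100 u=1.25269 d=0.79828 q=0.47004 e^(-rΔt)=0.98827
t_5 payoffs: 87.3519 73.6689 52.1972 18.5033 0.0000 0.0000
t_4: node(4,0) S=30.1122 payoff=81.2778 vs cont=79.9709 → 81.2778 [stop]  node(4,1) S=47.2527 payoff=64.1373 vs cont=62.8304 → 64.1373 [stop]  node(4,2) S=74.1500 payoff=37.2400 vs cont=35.9331 → 37.2400 [stop]  node(4,3) S=116.3578 payoff=0.0000 vs cont=9.6910 → 9.6910 [wait]  node(4,4) S=182.5913 payoff=0.0000 vs cont=0.0000 → 0.0000 [wait]  ⇒ S*(4)=74.1500
t_3: node(3,0) S=37.7211 payoff=73.6689 vs cont=72.3620 → 73.6689 [stop]  node(3,1) S=59.1928 payoff=52.1972 vs cont=50.8903 → 52.1972 [stop]  node(3,2) S=92.8867 payoff=18.5033 vs cont=24.0058 → 24.0058 [wait]  node(3,3) S=145.7598 payoff=0.0000 vs cont=5.0756 → 5.0756 [wait]  ⇒ S*(3)=59.1928
t_2: node(2,0) S=47.2527 payoff=64.1373 vs cont=62.8304 → 64.1373 [stop]  node(2,1) S=74.1500 payoff=37.2400 vs cont=38.4892 → 38.4892 [wait]  node(2,2) S=116.3578 payoff=0.0000 vs cont=14.9306 → 14.9306 [wait]  ⇒ S*(2)=47.2527
t_1: node(1,0) S=59.1928 payoff=52.1972 vs cont=51.4706 → 52.1972 [stop]  node(1,1) S=92.8867 payoff=18.5033 vs cont=27.0940 → 27.0940 [wait]  ⇒ S*(1)=59.1928
t_0: node(0,0) S=74.1500 payoff=37.2400 vs cont=39.9237 → 39.9237 [wait]  ⇒ S*(0)=-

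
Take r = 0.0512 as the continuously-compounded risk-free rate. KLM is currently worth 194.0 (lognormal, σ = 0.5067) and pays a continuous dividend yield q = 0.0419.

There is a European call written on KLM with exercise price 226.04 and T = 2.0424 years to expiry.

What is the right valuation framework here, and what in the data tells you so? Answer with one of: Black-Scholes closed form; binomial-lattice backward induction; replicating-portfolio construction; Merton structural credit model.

Key observation: the strike-226.04 call on KLM is European-exercise on a continuously-modelled lognormal underlying, so its value is a single closed-form evaluation.

framework: Black-Scholes closed form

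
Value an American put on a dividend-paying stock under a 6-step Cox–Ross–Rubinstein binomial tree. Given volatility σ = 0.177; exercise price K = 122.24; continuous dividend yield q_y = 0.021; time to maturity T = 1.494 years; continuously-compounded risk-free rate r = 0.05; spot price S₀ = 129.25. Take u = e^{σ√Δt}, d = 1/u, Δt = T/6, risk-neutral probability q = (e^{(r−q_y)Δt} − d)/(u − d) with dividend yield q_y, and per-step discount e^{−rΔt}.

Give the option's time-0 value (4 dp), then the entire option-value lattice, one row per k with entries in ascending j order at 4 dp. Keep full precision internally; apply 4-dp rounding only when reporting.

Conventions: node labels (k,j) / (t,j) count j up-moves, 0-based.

Δt=0.24900  u=1.09234  d=0.91547  q=0.51891  discount=0.98763
step 6 (expiry): payoffs max(K−S,0) = 46.1580 31.4583 13.9186 0.0000 0.0000 0.0000 0.0000
k=5: (k=5,j=0): S=83.1075, K−S=39.1325, hold=38.0535 ⇒ V=39.1325 exercise | (k=5,j=1): S=99.1645, K−S=23.0755, hold=22.0802 ⇒ V=23.0755 exercise | (k=5,j=2): S=118.3239, K−S=3.9161, hold=6.6133 ⇒ V=6.6133 continue | (k=5,j=3): S=141.1850, K−S=0.0000, hold=0.0000 ⇒ V=0.0000 continue | (k=5,j=4): S=168.4631, K−S=0.0000, hold=0.0000 ⇒ V=0.0000 continue | (k=5,j=5): S=201.0116, K−S=0.0000, hold=0.0000 ⇒ V=0.0000 continue
k=4: (k=4,j=0): S=90.7817, K−S=31.4583, hold=30.4194 ⇒ V=31.4583 exercise | (k=4,j=1): S=108.3214, K−S=13.9186, hold=14.3533 ⇒ V=14.3533 continue | (k=4,j=2): S=129.2500, K−S=0.0000, hold=3.1422 ⇒ V=3.1422 continue | (k=4,j=3): S=154.2222, K−S=0.0000, hold=0.0000 ⇒ V=0.0000 continue | (k=4,j=4): S=184.0191, K−S=0.0000, hold=0.0000 ⇒ V=0.0000 continue
k=3: (k=3,j=0): S=99.1645, K−S=23.0755, hold=22.3030 ⇒ V=23.0755 exercise | (k=3,j=1): S=118.3239, K−S=3.9161, hold=8.4302 ⇒ V=8.4302 continue | (k=3,j=2): S=141.1850, K−S=0.0000, hold=1.4930 ⇒ V=1.4930 continue | (k=3,j=3): S=168.4631, K−S=0.0000, hold=0.0000 ⇒ V=0.0000 continue
k=2: (k=2,j=0): S=108.3214, K−S=13.9186, hold=15.2845 ⇒ V=15.2845 continue | (k=2,j=1): S=129.2500, K−S=0.0000, hold=4.7707 ⇒ V=4.7707 continue | (k=2,j=2): S=154.2222, K−S=0.0000, hold=0.7094 ⇒ V=0.7094 continue
k=1: (k=1,j=0): S=118.3239, K−S=3.9161, hold=9.7072 ⇒ V=9.7072 continue | (k=1,j=1): S=141.1850, K−S=0.0000, hold=2.6303 ⇒ V=2.6303 continue
k=0: (k=0,j=0): S=129.2500, K−S=0.0000, hold=5.9603 ⇒ V=5.9603 continue

price = 5.9603
tree:
5.9603
9.7072 2.6303
15.2845 4.7707 0.7094
23.0755 8.4302 1.4930 0.0000
31.4583 14.3533 3.1422 0.0000 0.0000
39.1325 23.0755 6.6133 0.0000 0.0000 0.0000
46.1580 31.4583 13.9186 0.0000 0.0000 0.0000 0.0000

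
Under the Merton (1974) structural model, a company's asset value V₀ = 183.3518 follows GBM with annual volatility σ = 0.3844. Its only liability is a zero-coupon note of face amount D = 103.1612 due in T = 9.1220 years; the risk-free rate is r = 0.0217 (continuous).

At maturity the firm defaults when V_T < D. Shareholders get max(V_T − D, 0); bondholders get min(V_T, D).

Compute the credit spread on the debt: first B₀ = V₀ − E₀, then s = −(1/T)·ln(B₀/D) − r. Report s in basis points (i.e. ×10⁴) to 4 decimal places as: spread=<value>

Equity is a call on the firm's assets struck at D = 103.1612:
d₁ = [ln(V₀/D) + (r + σ²/2)T] / (σ√T)
   = [ln(183.3518/103.1612) + (0.0217 + 0.5·0.3844²)·9.1220] / (0.3844·√9.1220)
   = [0.575114 + 0.871896] / 1.160990 = 1.246359
d₂ = d₁ − σ√T = 1.246359 − 1.160990 = 0.085369
N(d₁) = 0.893684,  N(d₂) = 0.534016,  e^(−rT) = 0.820413
E₀ = V₀·N(d₁) − D·e^(−rT)·N(d₂)
   = 183.3518·0.893684 − 103.1612·0.820413·0.534016 = 118.662176
B₀ = V₀ − E₀ = 183.3518 − 118.662176 = 64.689624
spread = −(1/T)·ln(B₀/D) − r = −(1/9.1220)·ln(64.689624/103.1612) − 0.0217 = 0.02946115
in basis points: 0.02946115 × 10⁴ = 294.6115 bp

spread=294.6115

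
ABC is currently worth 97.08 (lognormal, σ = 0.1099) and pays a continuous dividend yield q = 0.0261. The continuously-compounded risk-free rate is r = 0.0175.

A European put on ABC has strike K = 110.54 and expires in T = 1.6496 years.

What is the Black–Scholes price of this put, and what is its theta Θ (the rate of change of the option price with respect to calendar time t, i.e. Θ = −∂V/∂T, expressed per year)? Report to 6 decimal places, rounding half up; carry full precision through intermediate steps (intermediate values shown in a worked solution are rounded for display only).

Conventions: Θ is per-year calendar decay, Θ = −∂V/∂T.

σ√T = 0.1099·√1.6496 = 0.141152
d₁ = (ln(S/K) + (r−q+σ²/2)T) / (σ√T) = (ln(97.08/110.54) + (0.0175−0.0261+0.1099²/2)·1.6496) / 0.141152 = (-0.129842 − 0.004225) / 0.141152 = -0.949804
d₂ = d₁ − σ√T = -0.949804 − 0.141152 = -1.090956
e^{−rT} = 0.971545
e^{−qT} = 0.957859
N(−d₁) = 0.828894,  N(−d₂) = 0.862354
Put price V = K·e^{−rT}·N(−d₂) − S·e^{−qT}·N(−d₁) = 92.612100 − 77.077994 = 15.534106
φ(d₁) = (1/√(2π))·e^{−d₁²/2} = 0.254106
Θ = −S·e^{−qT}·φ(d₁)·σ/(2√T) − q·S·e^{−qT}·N(−d₁) + r·K·e^{−rT}·N(−d₂) = −1.010940 − 2.011736 + 1.620712 = -1.401964

price = 15.534106
Θ = -1.401964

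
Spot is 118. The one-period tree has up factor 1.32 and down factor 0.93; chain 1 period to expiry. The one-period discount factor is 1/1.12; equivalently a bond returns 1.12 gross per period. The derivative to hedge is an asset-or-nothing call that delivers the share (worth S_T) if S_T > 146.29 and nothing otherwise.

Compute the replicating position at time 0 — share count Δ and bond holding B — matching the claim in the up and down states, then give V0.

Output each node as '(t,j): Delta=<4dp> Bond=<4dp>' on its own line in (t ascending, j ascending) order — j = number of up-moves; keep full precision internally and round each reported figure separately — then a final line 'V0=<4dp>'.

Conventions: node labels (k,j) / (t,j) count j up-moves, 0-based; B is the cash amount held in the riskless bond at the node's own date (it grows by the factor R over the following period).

(0,0): Delta=3.3846 Bond=-331.6319
V0=67.7527

No-arbitrage ⇒ martingale measure with p* = (R−d)/(u−d) = 0.4872.
Payoffs at expiry: V(1,0)=0.0000, V(1,1)=155.7600
(0,0): S=118.0000. Δ = (V_up−V_dn)/(S_up−S_dn) = (155.7600−0.0000)/(155.7600−109.7400) = 3.3846. V = [p*·155.7600 + (1−p*)·0.0000]/1.12 = 67.7527. B = V − Δ·S = -331.6319.
Check: Δ(0,0)·S0 + B(0,0) = 67.7527 = V0.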